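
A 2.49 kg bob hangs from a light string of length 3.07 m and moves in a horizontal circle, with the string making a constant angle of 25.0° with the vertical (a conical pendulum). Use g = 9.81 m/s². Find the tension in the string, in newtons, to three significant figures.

Vertically the bob has no acceleration, so T cosθ = mg.
T = mg/cosθ = 2.49 × 9.81 / cos 25.0° = 24.43/0.9063 = 26.95 N.

27.0 N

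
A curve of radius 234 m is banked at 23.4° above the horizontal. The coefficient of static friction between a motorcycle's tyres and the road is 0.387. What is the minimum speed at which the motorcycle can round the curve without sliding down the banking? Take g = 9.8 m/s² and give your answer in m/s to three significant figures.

At the minimum speed, friction acts up the slope at its limiting value f = μN. Radially (horizontal, toward centre): N sinθ − μN cosθ = mv²/r. Vertically: N cosθ + μN sinθ = mg.
Dividing: v² = r g (sinθ − μcosθ)/(cosθ + μsinθ).
sinθ − μcosθ = 0.3971 − 0.387×0.9178 = 0.04198; cosθ + μsinθ = 0.9178 + 0.387×0.3971 = 1.071.
v² = 234 × 9.8 × 0.04198/1.071 = 89.84 m²/s², so v = 9.479 m/s.

9.48 m/s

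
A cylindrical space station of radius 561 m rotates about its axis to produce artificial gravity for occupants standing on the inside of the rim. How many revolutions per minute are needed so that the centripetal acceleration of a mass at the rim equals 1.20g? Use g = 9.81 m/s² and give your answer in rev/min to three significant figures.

Require ω²r = 1.20g, so ω = √(1.20 × 9.81/561) = 0.1449 rad/s.
In rev/min: ω × 60/(2π) = 0.1449 × 60/(2π) = 1.383 rev/min.

1.38 rev/min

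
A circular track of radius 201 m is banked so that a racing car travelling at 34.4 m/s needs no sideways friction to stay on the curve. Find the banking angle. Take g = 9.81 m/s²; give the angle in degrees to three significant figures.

31.0°

For a frictionless banked turn: horizontally N sinθ = mv²/r and vertically N cosθ = mg.
Dividing: tanθ = v²/(r g) = (34.4)²/(201 × 9.81) = 1183/1972 = 0.6001.
θ = arctan(0.6001) = 30.97°.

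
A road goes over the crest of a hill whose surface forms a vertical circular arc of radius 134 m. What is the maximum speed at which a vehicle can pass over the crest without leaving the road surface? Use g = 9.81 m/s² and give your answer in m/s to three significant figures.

At the crest the centre of the circle is below the vehicle, so the net downward (centripetal) force is mg − N = mv²/r.
The vehicle leaves the road when N → 0, giving v_max = √(g r) = √(9.81 × 134) = 36.26 m/s.

36.3 m/s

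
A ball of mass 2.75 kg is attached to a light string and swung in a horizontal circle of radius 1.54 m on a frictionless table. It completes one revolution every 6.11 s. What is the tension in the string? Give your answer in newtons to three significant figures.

4.48 N

v = 2πr/T = 2π × 1.54/6.11 = 1.584 m/s.
The tension is the only horizontal force, so it supplies the full centripetal force: T = m v²/r = 2.75 × (1.584)²/1.54 = 2.75 × 2.508/1.54 = 4.478 N.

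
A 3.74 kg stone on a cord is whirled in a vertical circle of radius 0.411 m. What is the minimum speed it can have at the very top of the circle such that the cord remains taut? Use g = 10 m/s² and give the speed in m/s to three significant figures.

2.03 m/s

At the top, both weight mg and T point toward the centre: T + mg = mv²/r.
At minimum speed T → 0, so mg = mv_min²/r ⇒ v_min = √(g r) = √(10.0 × 0.411) = 2.027 m/s.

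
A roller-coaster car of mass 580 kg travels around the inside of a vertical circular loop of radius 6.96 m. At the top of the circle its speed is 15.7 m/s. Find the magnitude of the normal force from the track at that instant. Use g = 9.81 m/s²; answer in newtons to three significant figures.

At the top, both N and the weight mg point inward (toward the centre), so N + mg = mv²/r.
N = m(v²/r − g) = 580 × ((15.7)²/6.96 − 9.81) = 580 × (35.42 − 9.81) = 580 × 25.61 = 14850 N.

14900 N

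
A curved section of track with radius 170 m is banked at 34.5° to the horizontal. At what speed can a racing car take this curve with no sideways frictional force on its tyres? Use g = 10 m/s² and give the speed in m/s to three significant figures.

34.2 m/s

On a frictionless banked curve, N sinθ = mv²/r and N cosθ = mg, so tanθ = v²/(rg).
v = √(r g tanθ) = √(170 × 10.0 × tan 34.5°) = √(170 × 10.0 × 0.6873) = √1168 = 34.18 m/s.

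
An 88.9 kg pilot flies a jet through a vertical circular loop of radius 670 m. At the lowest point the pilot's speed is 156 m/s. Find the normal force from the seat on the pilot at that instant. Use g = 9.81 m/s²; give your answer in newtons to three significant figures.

At the lowest point, N points up (toward the centre) and the weight mg points down (away from the centre), so the net inward force is N − mg = mv²/r.
N = m(v²/r + g) = 88.9 × ((156)²/670 + 9.81) = 88.9 × (36.32 + 9.81) = 88.9 × 46.13 = 4101 N.

4100 N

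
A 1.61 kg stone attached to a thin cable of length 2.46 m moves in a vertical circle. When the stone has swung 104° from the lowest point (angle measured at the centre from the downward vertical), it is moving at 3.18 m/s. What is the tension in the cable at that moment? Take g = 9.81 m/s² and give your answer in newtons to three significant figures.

Take the radial direction toward the centre of the circle as positive. The component of the weight along the string toward the centre is −mg cos φ (φ measured from the bottom), so Newton's second law along the string gives T − mg cos φ = m v²/r.
cos 104° = -0.2419, so T = m(v²/r + g cos φ) = 1.61 × ((3.18)²/2.46 + 9.81 × -0.2419) = 1.61 × (4.111 + (-2.373)) = 1.61 × 1.737 = 2.797 N.

2.80 N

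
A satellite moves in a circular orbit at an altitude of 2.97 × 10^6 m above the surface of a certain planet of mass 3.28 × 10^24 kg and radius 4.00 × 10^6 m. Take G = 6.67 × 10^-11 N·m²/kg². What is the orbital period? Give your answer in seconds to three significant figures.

r = R + h = 4.00 × 10^6 + 2.97 × 10^6 = 6.970 × 10^6 m. Gravity provides the centripetal force: G M m / r² = m v² / r ⇒ v = √(GM/r) = 5603 m/s.
T = 2πr/v = 2π × 6.970 × 10^6 / 5603 = 7817 s.

7820 s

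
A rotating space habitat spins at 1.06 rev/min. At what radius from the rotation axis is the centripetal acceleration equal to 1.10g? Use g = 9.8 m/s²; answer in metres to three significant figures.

875 m

ω = 1.06 rev/min × 2π/60 = 0.1110 rad/s.
a_c = ω²r = 1.10g ⇒ r = 1.10 × 9.8 / (0.1110)² = 10.78/0.01232 = 874.9 m.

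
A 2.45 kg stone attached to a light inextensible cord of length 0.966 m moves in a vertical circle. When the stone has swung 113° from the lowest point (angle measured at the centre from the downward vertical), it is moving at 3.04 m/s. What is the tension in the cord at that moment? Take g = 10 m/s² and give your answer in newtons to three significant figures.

13.9 N

Take the radial direction toward the centre of the circle as positive. The component of the weight along the string toward the centre is −mg cos φ (φ measured from the bottom), so Newton's second law along the string gives T − mg cos φ = m v²/r.
cos 113° = -0.3907, so T = m(v²/r + g cos φ) = 2.45 × ((3.04)²/0.966 + 10.0 × -0.3907) = 2.45 × (9.567 + (-3.907)) = 2.45 × 5.660 = 13.87 N.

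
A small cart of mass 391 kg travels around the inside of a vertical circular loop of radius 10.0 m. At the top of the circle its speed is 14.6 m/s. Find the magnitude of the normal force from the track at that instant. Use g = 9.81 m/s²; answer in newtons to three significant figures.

4500 N

At the top, both N and the weight mg point inward (toward the centre), so N + mg = mv²/r.
N = m(v²/r − g) = 391 × ((14.6)²/10.0 − 9.81) = 391 × (21.32 − 9.81) = 391 × 11.51 = 4499 N.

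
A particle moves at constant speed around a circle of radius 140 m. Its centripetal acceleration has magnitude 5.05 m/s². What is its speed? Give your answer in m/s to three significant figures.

26.6 m/s

a_c = v²/r ⇒ v = √(a_c · r) = √(5.05 × 140) = √707.0 = 26.59 m/s.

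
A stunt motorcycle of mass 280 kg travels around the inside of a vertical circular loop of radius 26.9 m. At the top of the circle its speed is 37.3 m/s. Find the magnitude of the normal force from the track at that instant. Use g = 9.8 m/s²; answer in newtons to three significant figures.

11700 N

At the top, both N and the weight mg point inward (toward the centre), so N + mg = mv²/r.
N = m(v²/r − g) = 280 × ((37.3)²/26.9 − 9.8) = 280 × (51.72 − 9.8) = 280 × 41.92 = 11740 N.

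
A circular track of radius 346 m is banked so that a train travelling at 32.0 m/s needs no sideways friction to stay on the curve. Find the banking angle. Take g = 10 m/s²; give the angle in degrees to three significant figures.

For a frictionless banked turn: horizontally N sinθ = mv²/r and vertically N cosθ = mg.
Dividing: tanθ = v²/(r g) = (32.0)²/(346 × 10.0) = 1024/3460 = 0.2960.
θ = arctan(0.2960) = 16.49°.

16.5°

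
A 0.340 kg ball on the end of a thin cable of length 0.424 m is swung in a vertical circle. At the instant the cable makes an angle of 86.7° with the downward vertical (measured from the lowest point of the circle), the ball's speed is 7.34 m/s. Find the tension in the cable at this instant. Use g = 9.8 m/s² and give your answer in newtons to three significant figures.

43.4 N

Take the radial direction toward the centre of the circle as positive. The component of the weight along the string toward the centre is −mg cos φ (φ measured from the bottom), so Newton's second law along the string gives T − mg cos φ = m v²/r.
cos 86.7° = 0.05756, so T = m(v²/r + g cos φ) = 0.340 × ((7.34)²/0.424 + 9.8 × 0.05756) = 0.340 × (127.1 + (0.5641)) = 0.340 × 127.6 = 43.39 N.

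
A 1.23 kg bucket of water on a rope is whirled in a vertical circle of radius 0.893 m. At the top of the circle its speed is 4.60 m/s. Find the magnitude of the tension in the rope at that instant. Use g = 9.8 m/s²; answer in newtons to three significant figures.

At the top, both T and the weight mg point inward (toward the centre), so T + mg = mv²/r.
T = m(v²/r − g) = 1.23 × ((4.60)²/0.893 − 9.8) = 1.23 × (23.70 − 9.8) = 1.23 × 13.90 = 17.09 N.

17.1 N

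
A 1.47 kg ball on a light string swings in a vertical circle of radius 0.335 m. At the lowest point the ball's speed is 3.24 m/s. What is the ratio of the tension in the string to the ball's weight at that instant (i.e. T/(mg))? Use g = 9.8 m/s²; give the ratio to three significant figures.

At the bottom, T − mg = mv²/r, so T = m(v²/r + g) and T/(mg) = v²/(rg) + 1 = (3.24)²/(0.335 × 9.8) + 1 = 3.198 + 1 = 4.198.

4.20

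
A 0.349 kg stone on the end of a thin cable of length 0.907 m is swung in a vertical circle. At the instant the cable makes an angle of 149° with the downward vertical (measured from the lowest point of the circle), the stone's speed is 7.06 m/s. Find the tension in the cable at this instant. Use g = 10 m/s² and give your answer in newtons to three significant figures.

Take the radial direction toward the centre of the circle as positive. The component of the weight along the string toward the centre is −mg cos φ (φ measured from the bottom), so Newton's second law along the string gives T − mg cos φ = m v²/r.
cos 149° = -0.8572, so T = m(v²/r + g cos φ) = 0.349 × ((7.06)²/0.907 + 10.0 × -0.8572) = 0.349 × (54.95 + (-8.572)) = 0.349 × 46.38 = 16.19 N.

16.2 N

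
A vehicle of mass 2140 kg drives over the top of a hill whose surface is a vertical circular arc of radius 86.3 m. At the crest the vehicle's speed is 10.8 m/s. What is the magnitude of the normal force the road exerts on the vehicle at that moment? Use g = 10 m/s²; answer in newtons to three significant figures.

At the crest the centripetal acceleration points downward (toward the centre of the arc), so mg − N = mv²/r.
N = m(g − v²/r) = 2140 × (10.0 − (10.8)²/86.3) = 2140 × (10.0 − 1.352) = 2140 × 8.648 = 18510 N.

18500 N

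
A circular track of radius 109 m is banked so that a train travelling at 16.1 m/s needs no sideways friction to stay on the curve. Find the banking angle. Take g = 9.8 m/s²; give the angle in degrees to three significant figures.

For a frictionless banked turn: horizontally N sinθ = mv²/r and vertically N cosθ = mg.
Dividing: tanθ = v²/(r g) = (16.1)²/(109 × 9.8) = 259.2/1068 = 0.2427.
θ = arctan(0.2427) = 13.64°.

13.6°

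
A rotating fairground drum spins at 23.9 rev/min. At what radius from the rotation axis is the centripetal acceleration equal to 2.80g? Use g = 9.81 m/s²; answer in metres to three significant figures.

4.39 m

ω = 23.9 rev/min × 2π/60 = 2.503 rad/s.
a_c = ω²r = 2.80g ⇒ r = 2.80 × 9.81 / (2.503)² = 27.47/6.264 = 4.385 m.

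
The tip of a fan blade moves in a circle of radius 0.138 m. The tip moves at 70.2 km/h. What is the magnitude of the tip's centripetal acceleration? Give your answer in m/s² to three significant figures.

v = 70.2 km/h = 70.2/3.6 = 19.50 m/s.
a_c = v²/r = (19.50)²/0.138 = 380.2/0.138 = 2755 m/s².

2760 m/s²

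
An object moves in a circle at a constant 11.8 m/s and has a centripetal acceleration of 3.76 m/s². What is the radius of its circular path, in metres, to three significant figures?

37.0 m

a_c = v²/r ⇒ r = v²/a_c = (11.8)²/3.76 = 139.2/3.76 = 37.03 m.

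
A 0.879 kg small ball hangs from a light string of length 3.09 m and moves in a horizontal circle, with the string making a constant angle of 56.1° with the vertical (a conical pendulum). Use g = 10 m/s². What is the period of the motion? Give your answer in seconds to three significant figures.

2.61 s

r = L sinθ = 2.565 m. From T sinθ = mω²r and T cosθ = mg: tanθ = ω²r/g, so ω² = g tanθ / r = g/(L cosθ).
ω = √(g/(L cosθ)) = √(10.0/(3.09 × 0.5577)) = √5.802 = 2.409 rad/s.
Period = 2π/ω = 2.608 s.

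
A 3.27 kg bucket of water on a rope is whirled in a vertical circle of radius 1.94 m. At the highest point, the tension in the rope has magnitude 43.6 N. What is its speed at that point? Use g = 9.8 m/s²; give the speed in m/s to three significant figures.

At the top, T + mg = mv²/r, so v = √(r(T/m + g)) = √(1.94 × (43.6/3.27 + 9.8)) = √(1.94 × 23.13) = √44.88 = 6.699 m/s.

6.70 m/s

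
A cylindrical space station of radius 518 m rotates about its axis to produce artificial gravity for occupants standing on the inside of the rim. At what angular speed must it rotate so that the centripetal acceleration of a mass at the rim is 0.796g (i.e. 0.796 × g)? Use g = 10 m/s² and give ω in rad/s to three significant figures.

0.124 rad/s

Centripetal acceleration a_c = ω²r. Setting ω²r = 0.796g:
ω = √(0.796g / r) = √(0.796 × 10.0 / 518) = √0.01537 = 0.1240 rad/s.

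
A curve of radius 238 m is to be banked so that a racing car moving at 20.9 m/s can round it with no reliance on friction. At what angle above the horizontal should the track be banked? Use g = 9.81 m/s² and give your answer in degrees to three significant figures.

For a frictionless banked turn: horizontally N sinθ = mv²/r and vertically N cosθ = mg.
Dividing: tanθ = v²/(r g) = (20.9)²/(238 × 9.81) = 436.8/2335 = 0.1871.
θ = arctan(0.1871) = 10.60°.

10.6°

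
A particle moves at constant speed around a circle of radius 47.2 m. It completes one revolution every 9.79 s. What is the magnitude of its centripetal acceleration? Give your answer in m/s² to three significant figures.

19.4 m/s²

v = 2πr/T = 2π × 47.2/9.79 = 30.29 m/s.
a_c = v²/r = (30.29)²/47.2 = 917.7/47.2 = 19.44 m/s².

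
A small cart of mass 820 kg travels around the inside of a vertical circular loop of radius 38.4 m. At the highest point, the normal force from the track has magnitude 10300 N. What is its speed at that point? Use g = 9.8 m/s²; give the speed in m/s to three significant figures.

29.3 m/s

At the top, N + mg = mv²/r, so v = √(r(N/m + g)) = √(38.4 × (10300/820 + 9.8)) = √(38.4 × 22.36) = √858.7 = 29.30 m/s.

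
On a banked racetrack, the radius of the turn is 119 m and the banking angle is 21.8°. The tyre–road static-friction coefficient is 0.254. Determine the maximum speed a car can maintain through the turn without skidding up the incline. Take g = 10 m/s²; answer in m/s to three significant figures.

At the maximum speed, friction acts down the slope at its limiting value f = μN. Radially (horizontal, toward centre): N sinθ + μN cosθ = mv²/r. Vertically: N cosθ − μN sinθ = mg.
Dividing: v² = r g (sinθ + μcosθ)/(cosθ − μsinθ).
sinθ + μcosθ = 0.3714 + 0.254×0.9285 = 0.6072; cosθ − μsinθ = 0.9285 − 0.254×0.3714 = 0.8342.
v² = 119 × 10.0 × 0.6072/0.8342 = 866.2 m²/s², so v = 29.43 m/s.

29.4 m/s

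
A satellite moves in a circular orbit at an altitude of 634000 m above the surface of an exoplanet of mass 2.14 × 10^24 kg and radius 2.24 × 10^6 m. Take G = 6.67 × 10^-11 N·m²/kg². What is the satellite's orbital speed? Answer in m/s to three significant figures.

Orbital radius r = R + h = 2.24 × 10^6 + 634000 = 2.874 × 10^6 m.
Gravity supplies the centripetal force: G M m / r² = m v² / r, so v = √(GM/r).
v = √(6.67 × 10^-11 × 2.14 × 10^24 / 2.874 × 10^6) = √(4.967 × 10^7) = 7047 m/s.

7050 m/s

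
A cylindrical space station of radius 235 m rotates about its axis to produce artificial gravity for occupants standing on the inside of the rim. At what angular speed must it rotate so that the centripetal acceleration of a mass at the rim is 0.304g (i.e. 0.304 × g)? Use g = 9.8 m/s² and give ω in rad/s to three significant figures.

Centripetal acceleration a_c = ω²r. Setting ω²r = 0.304g:
ω = √(0.304g / r) = √(0.304 × 9.8 / 235) = √0.01268 = 0.1126 rad/s.

0.113 rad/s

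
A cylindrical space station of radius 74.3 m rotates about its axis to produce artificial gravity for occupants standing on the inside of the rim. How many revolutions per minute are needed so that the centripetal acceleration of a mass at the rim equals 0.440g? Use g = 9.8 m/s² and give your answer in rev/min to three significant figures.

Require ω²r = 0.440g, so ω = √(0.440 × 9.8/74.3) = 0.2409 rad/s.
In rev/min: ω × 60/(2π) = 0.2409 × 60/(2π) = 2.300 rev/min.

2.30 rev/min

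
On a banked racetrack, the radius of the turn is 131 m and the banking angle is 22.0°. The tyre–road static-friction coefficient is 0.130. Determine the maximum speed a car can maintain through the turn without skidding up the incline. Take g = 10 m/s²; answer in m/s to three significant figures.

27.2 m/s

At the maximum speed, friction acts down the slope at its limiting value f = μN. Radially (horizontal, toward centre): N sinθ + μN cosθ = mv²/r. Vertically: N cosθ − μN sinθ = mg.
Dividing: v² = r g (sinθ + μcosθ)/(cosθ − μsinθ).
sinθ + μcosθ = 0.3746 + 0.130×0.9272 = 0.4951; cosθ − μsinθ = 0.9272 − 0.130×0.3746 = 0.8785.
v² = 131 × 10.0 × 0.4951/0.8785 = 738.4 m²/s², so v = 27.17 m/s.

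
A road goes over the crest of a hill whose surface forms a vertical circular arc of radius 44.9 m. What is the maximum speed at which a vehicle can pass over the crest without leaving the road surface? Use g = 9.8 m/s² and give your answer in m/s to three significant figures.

At the crest the centre of the circle is below the vehicle, so the net downward (centripetal) force is mg − N = mv²/r.
The vehicle leaves the road when N → 0, giving v_max = √(g r) = √(9.8 × 44.9) = 20.98 m/s.

21.0 m/s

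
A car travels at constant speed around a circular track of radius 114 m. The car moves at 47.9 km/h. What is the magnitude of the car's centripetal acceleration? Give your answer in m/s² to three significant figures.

v = 47.9 km/h = 47.9/3.6 = 13.31 m/s.
a_c = v²/r = (13.31)²/114 = 177.0/114 = 1.553 m/s².

1.55 m/s²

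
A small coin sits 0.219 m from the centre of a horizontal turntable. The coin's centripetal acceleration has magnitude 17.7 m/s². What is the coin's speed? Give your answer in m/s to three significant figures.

1.97 m/s

a_c = v²/r ⇒ v = √(a_c · r) = √(17.7 × 0.219) = √3.876 = 1.969 m/s.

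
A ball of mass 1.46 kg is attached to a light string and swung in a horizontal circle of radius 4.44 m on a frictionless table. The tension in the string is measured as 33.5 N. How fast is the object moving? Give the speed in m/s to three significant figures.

10.1 m/s

T = m v²/r ⇒ v = √(T r / m) = √(33.5 × 4.44 / 1.46) = √101.9 = 10.09 m/s.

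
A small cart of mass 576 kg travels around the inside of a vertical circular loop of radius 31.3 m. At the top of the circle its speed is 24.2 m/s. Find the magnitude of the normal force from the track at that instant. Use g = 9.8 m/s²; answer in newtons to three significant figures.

At the top, both N and the weight mg point inward (toward the centre), so N + mg = mv²/r.
N = m(v²/r − g) = 576 × ((24.2)²/31.3 − 9.8) = 576 × (18.71 − 9.8) = 576 × 8.911 = 5132 N.

5130 N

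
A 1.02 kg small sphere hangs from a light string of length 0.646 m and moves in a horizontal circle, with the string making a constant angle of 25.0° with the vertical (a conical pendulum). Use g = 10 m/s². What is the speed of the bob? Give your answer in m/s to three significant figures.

1.13 m/s

The radius of the circle is r = L sinθ = 0.646 × sin 25.0° = 0.2730 m.
Horizontally T sinθ = mv²/r and vertically T cosθ = mg, so tanθ = v²/(rg).
v = √(r g tanθ) = √(0.2730 × 10.0 × 0.4663) = √1.273 = 1.128 m/s.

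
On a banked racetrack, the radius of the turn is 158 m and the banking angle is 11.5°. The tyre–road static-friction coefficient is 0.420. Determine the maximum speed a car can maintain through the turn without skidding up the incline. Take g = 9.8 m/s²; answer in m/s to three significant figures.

32.5 m/s

At the maximum speed, friction acts down the slope at its limiting value f = μN. Radially (horizontal, toward centre): N sinθ + μN cosθ = mv²/r. Vertically: N cosθ − μN sinθ = mg.
Dividing: v² = r g (sinθ + μcosθ)/(cosθ − μsinθ).
sinθ + μcosθ = 0.1994 + 0.420×0.9799 = 0.6109; cosθ − μsinθ = 0.9799 − 0.420×0.1994 = 0.8962.
v² = 158 × 9.8 × 0.6109/0.8962 = 1056 m²/s², so v = 32.49 m/s.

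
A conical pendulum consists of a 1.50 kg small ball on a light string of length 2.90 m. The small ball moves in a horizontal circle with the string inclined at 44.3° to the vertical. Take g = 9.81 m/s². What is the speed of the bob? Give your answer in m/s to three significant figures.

The radius of the circle is r = L sinθ = 2.90 × sin 44.3° = 2.025 m.
Horizontally T sinθ = mv²/r and vertically T cosθ = mg, so tanθ = v²/(rg).
v = √(r g tanθ) = √(2.025 × 9.81 × 0.9759) = √19.39 = 4.403 m/s.

4.40 m/s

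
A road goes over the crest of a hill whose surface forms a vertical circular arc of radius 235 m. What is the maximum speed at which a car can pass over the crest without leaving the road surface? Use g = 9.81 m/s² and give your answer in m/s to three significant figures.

48.0 m/s

At the crest the centre of the circle is below the car, so the net downward (centripetal) force is mg − N = mv²/r.
The car leaves the road when N → 0, giving v_max = √(g r) = √(9.81 × 235) = 48.01 m/s.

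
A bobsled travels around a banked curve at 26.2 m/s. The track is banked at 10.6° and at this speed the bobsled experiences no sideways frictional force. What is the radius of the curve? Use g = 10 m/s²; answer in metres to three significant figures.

367 m

Frictionless banking: tanθ = v²/(rg), so r = v²/(g tanθ).
r = (26.2)²/(10.0 × tan 10.6°) = 686.4/(10.0 × 0.1871) = 686.4/1.871 = 366.8 m.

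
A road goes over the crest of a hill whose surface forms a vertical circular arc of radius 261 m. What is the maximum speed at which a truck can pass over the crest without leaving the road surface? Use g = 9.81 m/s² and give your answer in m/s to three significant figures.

At the crest the centre of the circle is below the truck, so the net downward (centripetal) force is mg − N = mv²/r.
The truck leaves the road when N → 0, giving v_max = √(g r) = √(9.81 × 261) = 50.60 m/s.

50.6 m/s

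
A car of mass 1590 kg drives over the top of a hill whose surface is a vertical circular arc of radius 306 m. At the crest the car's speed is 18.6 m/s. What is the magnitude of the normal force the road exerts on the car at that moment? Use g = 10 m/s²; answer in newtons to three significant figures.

14100 N

At the crest the centripetal acceleration points downward (toward the centre of the arc), so mg − N = mv²/r.
N = m(g − v²/r) = 1590 × (10.0 − (18.6)²/306) = 1590 × (10.0 − 1.131) = 1590 × 8.869 = 14100 N.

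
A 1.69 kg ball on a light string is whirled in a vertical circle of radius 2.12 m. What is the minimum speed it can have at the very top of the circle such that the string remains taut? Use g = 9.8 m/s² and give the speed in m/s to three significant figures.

4.56 m/s

At the top, both weight mg and T point toward the centre: T + mg = mv²/r.
At minimum speed T → 0, so mg = mv_min²/r ⇒ v_min = √(g r) = √(9.8 × 2.12) = 4.558 m/s.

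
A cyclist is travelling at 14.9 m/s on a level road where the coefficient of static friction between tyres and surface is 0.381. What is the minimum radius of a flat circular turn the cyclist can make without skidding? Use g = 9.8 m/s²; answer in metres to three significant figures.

59.5 m

At the limit, μ_s m g = m v²/r, so r_min = v²/(μ_s g) = (14.9)²/(0.381 × 9.8) = 222.0/3.734 = 59.46 m.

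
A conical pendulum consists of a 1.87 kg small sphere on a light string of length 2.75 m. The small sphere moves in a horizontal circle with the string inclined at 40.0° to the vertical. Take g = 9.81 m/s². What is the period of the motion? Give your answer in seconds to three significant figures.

2.91 s

r = L sinθ = 1.768 m. From T sinθ = mω²r and T cosθ = mg: tanθ = ω²r/g, so ω² = g tanθ / r = g/(L cosθ).
ω = √(g/(L cosθ)) = √(9.81/(2.75 × 0.7660)) = √4.657 = 2.158 rad/s.
Period = 2π/ω = 2.912 s.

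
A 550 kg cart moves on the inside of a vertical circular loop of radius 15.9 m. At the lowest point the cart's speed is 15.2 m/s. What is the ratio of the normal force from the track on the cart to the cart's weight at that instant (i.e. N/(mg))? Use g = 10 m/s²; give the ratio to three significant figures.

2.45

At the bottom, N − mg = mv²/r, so N = m(v²/r + g) and N/(mg) = v²/(rg) + 1 = (15.2)²/(15.9 × 10.0) + 1 = 1.453 + 1 = 2.453.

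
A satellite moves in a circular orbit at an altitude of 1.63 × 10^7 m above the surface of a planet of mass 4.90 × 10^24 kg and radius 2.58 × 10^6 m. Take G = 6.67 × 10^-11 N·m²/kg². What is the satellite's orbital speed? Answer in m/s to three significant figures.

4160 m/s

Orbital radius r = R + h = 2.58 × 10^6 + 1.63 × 10^7 = 1.888 × 10^7 m.
Gravity supplies the centripetal force: G M m / r² = m v² / r, so v = √(GM/r).
v = √(6.67 × 10^-11 × 4.90 × 10^24 / 1.888 × 10^7) = √(1.731 × 10^7) = 4161 m/s.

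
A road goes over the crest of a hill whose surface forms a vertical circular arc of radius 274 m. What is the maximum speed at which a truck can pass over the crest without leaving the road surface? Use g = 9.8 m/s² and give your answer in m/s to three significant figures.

51.8 m/s

At the crest the centre of the circle is below the truck, so the net downward (centripetal) force is mg − N = mv²/r.
The truck leaves the road when N → 0, giving v_max = √(g r) = √(9.8 × 274) = 51.82 m/s.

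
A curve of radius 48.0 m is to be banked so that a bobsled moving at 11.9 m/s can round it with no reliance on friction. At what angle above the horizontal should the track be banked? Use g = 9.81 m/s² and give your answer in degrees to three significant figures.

16.7°

With no friction, the horizontal component of the normal force provides the centripetal force: N sinθ = mv²/r, while N cosθ = mg vertically.
Dividing: tanθ = v²/(r g) = (11.9)²/(48.0 × 9.81) = 141.6/470.9 = 0.3007.
θ = arctan(0.3007) = 16.74°.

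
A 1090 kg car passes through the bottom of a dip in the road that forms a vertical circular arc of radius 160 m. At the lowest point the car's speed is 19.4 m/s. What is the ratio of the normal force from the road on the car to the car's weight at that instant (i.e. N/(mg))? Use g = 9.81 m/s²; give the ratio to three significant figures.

1.24

At the bottom, N − mg = mv²/r, so N = m(v²/r + g) and N/(mg) = v²/(rg) + 1 = (19.4)²/(160 × 9.81) + 1 = 0.2398 + 1 = 1.240.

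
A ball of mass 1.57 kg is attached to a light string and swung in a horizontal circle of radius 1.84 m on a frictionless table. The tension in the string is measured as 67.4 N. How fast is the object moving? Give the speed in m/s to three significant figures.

T = m v²/r ⇒ v = √(T r / m) = √(67.4 × 1.84 / 1.57) = √78.99 = 8.888 m/s.

8.89 m/s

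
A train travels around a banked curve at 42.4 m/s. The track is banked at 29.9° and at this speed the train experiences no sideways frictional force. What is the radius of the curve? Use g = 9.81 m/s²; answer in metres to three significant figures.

319 m

Frictionless banking: tanθ = v²/(rg), so r = v²/(g tanθ).
r = (42.4)²/(9.81 × tan 29.9°) = 1798/(9.81 × 0.5750) = 1798/5.641 = 318.7 m.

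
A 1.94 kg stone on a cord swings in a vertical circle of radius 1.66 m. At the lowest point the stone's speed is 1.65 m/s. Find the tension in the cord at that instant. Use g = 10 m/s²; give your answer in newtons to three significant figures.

At the lowest point, T points up (toward the centre) and the weight mg points down (away from the centre), so the net inward force is T − mg = mv²/r.
T = m(v²/r + g) = 1.94 × ((1.65)²/1.66 + 10.0) = 1.94 × (1.640 + 10.0) = 1.94 × 11.64 = 22.58 N.

22.6 N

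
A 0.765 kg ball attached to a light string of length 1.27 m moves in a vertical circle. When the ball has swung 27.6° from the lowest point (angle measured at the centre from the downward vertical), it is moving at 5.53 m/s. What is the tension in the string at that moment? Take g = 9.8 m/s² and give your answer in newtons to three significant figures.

Take the radial direction toward the centre of the circle as positive. The component of the weight along the string toward the centre is −mg cos φ (φ measured from the bottom), so Newton's second law along the string gives T − mg cos φ = m v²/r.
cos 27.6° = 0.8862, so T = m(v²/r + g cos φ) = 0.765 × ((5.53)²/1.27 + 9.8 × 0.8862) = 0.765 × (24.08 + (8.685)) = 0.765 × 32.76 = 25.06 N.

25.1 N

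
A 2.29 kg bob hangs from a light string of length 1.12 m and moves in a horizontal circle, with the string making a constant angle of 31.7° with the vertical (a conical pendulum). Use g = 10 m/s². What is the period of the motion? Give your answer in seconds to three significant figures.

r = L sinθ = 0.5885 m. From T sinθ = mω²r and T cosθ = mg: tanθ = ω²r/g, so ω² = g tanθ / r = g/(L cosθ).
ω = √(g/(L cosθ)) = √(10.0/(1.12 × 0.8508)) = √10.49 = 3.239 rad/s.
Period = 2π/ω = 1.940 s.

1.94 s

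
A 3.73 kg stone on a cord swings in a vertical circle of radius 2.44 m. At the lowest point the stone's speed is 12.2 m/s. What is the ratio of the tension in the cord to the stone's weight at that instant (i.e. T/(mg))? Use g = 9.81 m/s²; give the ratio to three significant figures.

7.22

At the bottom, T − mg = mv²/r, so T = m(v²/r + g) and T/(mg) = v²/(rg) + 1 = (12.2)²/(2.44 × 9.81) + 1 = 6.218 + 1 = 7.218.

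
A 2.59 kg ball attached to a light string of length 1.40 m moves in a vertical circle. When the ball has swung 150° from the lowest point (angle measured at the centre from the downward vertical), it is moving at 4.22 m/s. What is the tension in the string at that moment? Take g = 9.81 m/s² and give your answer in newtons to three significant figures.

10.9 N

Take the radial direction toward the centre of the circle as positive. The component of the weight along the string toward the centre is −mg cos φ (φ measured from the bottom), so Newton's second law along the string gives T − mg cos φ = m v²/r.
cos 150° = -0.8660, so T = m(v²/r + g cos φ) = 2.59 × ((4.22)²/1.40 + 9.81 × -0.8660) = 2.59 × (12.72 + (-8.496)) = 2.59 × 4.225 = 10.94 N.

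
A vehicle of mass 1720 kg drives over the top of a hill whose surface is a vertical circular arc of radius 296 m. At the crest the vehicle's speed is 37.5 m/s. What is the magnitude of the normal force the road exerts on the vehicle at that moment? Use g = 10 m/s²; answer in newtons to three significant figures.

9030 N

At the crest the centripetal acceleration points downward (toward the centre of the arc), so mg − N = mv²/r.
N = m(g − v²/r) = 1720 × (10.0 − (37.5)²/296) = 1720 × (10.0 − 4.751) = 1720 × 5.249 = 9029 N.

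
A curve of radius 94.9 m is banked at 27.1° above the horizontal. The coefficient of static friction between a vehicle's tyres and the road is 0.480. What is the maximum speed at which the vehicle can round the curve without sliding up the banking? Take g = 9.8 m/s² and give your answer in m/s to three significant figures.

At the maximum speed, friction acts down the slope at its limiting value f = μN. Radially (horizontal, toward centre): N sinθ + μN cosθ = mv²/r. Vertically: N cosθ − μN sinθ = mg.
Dividing: v² = r g (sinθ + μcosθ)/(cosθ − μsinθ).
sinθ + μcosθ = 0.4555 + 0.480×0.8902 = 0.8828; cosθ − μsinθ = 0.8902 − 0.480×0.4555 = 0.6716.
v² = 94.9 × 9.8 × 0.8828/0.6716 = 1223 m²/s², so v = 34.97 m/s.

35.0 m/s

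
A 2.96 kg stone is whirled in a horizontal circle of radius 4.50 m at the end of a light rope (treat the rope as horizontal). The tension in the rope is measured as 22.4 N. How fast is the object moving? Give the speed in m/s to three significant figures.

T = m v²/r ⇒ v = √(T r / m) = √(22.4 × 4.50 / 2.96) = √34.05 = 5.836 m/s.

5.84 m/s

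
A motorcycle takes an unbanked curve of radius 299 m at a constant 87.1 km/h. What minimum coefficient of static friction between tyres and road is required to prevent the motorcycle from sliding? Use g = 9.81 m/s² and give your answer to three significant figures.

v = 87.1/3.6 = 24.19 m/s.
Friction provides the centripetal force: μ_s m g = m v²/r, so μ_s = v²/(g r) = (24.19)²/(9.81 × 299) = 585.4/2933 = 0.1996.

0.200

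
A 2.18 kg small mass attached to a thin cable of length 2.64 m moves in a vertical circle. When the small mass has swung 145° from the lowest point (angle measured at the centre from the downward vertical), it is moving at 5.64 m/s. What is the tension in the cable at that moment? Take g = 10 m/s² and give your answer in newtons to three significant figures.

8.41 N

Take the radial direction toward the centre of the circle as positive. The component of the weight along the string toward the centre is −mg cos φ (φ measured from the bottom), so Newton's second law along the string gives T − mg cos φ = m v²/r.
cos 145° = -0.8192, so T = m(v²/r + g cos φ) = 2.18 × ((5.64)²/2.64 + 10.0 × -0.8192) = 2.18 × (12.05 + (-8.192)) = 2.18 × 3.858 = 8.410 N.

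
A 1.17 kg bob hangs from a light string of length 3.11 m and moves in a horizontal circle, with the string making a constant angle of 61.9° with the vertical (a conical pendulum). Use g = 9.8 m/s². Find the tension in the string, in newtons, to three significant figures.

Vertically the bob has no acceleration, so T cosθ = mg.
T = mg/cosθ = 1.17 × 9.8 / cos 61.9° = 11.47/0.4710 = 24.34 N.

24.3 N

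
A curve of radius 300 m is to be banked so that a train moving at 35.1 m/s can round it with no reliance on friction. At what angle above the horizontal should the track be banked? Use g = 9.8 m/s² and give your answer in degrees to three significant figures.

22.7°

For a frictionless banked turn: horizontally N sinθ = mv²/r and vertically N cosθ = mg.
Dividing: tanθ = v²/(r g) = (35.1)²/(300 × 9.8) = 1232/2940 = 0.4191.
θ = arctan(0.4191) = 22.74°.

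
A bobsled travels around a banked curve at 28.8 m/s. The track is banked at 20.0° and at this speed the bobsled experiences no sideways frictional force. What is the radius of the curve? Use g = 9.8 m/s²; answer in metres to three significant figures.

Frictionless banking: tanθ = v²/(rg), so r = v²/(g tanθ).
r = (28.8)²/(9.8 × tan 20.0°) = 829.4/(9.8 × 0.3640) = 829.4/3.567 = 232.5 m.

233 m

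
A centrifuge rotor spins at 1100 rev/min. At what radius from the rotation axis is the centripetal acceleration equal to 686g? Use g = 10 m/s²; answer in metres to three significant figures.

ω = 1100 rev/min × 2π/60 = 115.2 rad/s.
a_c = ω²r = 686g ⇒ r = 686 × 10.0 / (115.2)² = 6860/13270 = 0.5170 m.

0.517 m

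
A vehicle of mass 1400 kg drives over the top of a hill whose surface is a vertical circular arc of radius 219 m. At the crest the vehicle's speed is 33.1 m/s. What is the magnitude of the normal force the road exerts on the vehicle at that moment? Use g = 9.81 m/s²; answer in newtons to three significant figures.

At the crest the centripetal acceleration points downward (toward the centre of the arc), so mg − N = mv²/r.
N = m(g − v²/r) = 1400 × (9.81 − (33.1)²/219) = 1400 × (9.81 − 5.003) = 1400 × 4.807 = 6730 N.

6730 N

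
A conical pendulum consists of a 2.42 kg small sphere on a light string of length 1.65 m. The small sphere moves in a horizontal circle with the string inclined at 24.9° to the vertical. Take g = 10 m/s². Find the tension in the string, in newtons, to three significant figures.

Vertically the bob has no acceleration, so T cosθ = mg.
T = mg/cosθ = 2.42 × 10.0 / cos 24.9° = 24.20/0.9070 = 26.68 N.

26.7 N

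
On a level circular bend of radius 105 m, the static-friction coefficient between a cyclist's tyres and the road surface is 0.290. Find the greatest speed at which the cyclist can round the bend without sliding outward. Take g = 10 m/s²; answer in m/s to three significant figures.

On a flat curve, static friction is the only horizontal force, so it must supply the full centripetal force: μ_s m g = m v²/r.
Mass cancels: v_max = √(μ_s g r) = √(0.290 × 10.0 × 105) = √304.5 = 17.45 m/s.

17.4 m/s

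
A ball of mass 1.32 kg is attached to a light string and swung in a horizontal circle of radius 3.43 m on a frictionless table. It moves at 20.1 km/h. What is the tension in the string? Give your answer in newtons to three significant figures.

v = 20.1 km/h = 20.1/3.6 = 5.583 m/s.
The tension is the only horizontal force, so it supplies the full centripetal force: T = m v²/r = 1.32 × (5.583)²/3.43 = 1.32 × 31.17/3.43 = 12.00 N.

12.0 N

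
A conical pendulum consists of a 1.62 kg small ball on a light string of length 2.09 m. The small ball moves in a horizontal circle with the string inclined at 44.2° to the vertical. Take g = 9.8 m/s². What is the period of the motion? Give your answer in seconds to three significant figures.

2.46 s

r = L sinθ = 1.457 m. From T sinθ = mω²r and T cosθ = mg: tanθ = ω²r/g, so ω² = g tanθ / r = g/(L cosθ).
ω = √(g/(L cosθ)) = √(9.8/(2.09 × 0.7169)) = √6.541 = 2.557 rad/s.
Period = 2π/ω = 2.457 s.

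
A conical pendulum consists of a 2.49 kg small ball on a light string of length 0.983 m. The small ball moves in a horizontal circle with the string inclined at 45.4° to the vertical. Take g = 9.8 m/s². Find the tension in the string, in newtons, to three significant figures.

34.8 N

Vertically the bob has no acceleration, so T cosθ = mg.
T = mg/cosθ = 2.49 × 9.8 / cos 45.4° = 24.40/0.7022 = 34.75 N.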